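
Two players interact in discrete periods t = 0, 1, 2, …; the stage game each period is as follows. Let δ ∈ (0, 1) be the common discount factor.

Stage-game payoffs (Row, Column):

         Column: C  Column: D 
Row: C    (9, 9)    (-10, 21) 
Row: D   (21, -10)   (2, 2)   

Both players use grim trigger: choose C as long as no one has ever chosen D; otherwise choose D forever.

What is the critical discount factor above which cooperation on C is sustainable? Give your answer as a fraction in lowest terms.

9/(1−δ) ≥ 21 + 2δ/(1−δ)
9 ≥ 21 − 19δ
δ ≥ 12/19.

12/19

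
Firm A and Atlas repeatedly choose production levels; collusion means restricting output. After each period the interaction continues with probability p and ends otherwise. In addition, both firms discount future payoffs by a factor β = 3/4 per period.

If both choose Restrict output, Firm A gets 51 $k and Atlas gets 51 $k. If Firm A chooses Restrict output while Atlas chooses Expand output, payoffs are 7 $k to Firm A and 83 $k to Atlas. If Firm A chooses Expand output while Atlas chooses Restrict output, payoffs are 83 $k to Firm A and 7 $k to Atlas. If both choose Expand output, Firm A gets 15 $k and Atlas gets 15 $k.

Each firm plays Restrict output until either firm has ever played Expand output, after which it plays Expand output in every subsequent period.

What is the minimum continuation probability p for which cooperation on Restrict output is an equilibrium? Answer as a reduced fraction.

32/51

With continuation probability p and discount β, the effective per-period discount factor is βp.
Grim-trigger IC: βp ≥ (83−51)/(83−15) = 8/17.
So p ≥ (8/17)/(3/4) = 32/51.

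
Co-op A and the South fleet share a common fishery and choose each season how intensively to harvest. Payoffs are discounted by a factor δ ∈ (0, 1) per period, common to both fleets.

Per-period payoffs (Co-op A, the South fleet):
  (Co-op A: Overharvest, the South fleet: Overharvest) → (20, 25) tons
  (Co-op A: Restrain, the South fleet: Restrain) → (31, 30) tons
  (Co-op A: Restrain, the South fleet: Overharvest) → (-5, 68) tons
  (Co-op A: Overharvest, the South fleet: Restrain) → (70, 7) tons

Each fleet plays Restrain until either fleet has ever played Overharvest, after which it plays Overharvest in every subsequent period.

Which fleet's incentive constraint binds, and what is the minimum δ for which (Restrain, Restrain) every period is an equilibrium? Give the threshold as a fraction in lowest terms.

the South fleet; δ ≥ 38/43

Co-op A: cooperation gives 31 each period; deviation gives 70 once then 20 forever.
  31/(1−δ) ≥ 70 + 20δ/(1−δ) ⇒ δ ≥ 39/50.
the South fleet: cooperation gives 30 each period; deviation gives 68 once then 25 forever.
  δ ≥ 38/43.
Both must hold, so the binding constraint is the South fleet's: δ ≥ 38/43.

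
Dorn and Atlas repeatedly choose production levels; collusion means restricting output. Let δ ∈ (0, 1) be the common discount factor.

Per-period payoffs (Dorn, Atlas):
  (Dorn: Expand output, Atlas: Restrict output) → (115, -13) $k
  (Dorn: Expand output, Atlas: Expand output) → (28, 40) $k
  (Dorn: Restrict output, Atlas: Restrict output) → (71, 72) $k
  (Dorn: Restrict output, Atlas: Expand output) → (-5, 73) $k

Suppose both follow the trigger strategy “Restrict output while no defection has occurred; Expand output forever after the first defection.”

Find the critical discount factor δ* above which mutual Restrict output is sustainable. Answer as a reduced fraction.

Dorn's threshold: (115−71)/(115−28) = 44/87.
Atlas's threshold: (73−72)/(73−40) = 1/33.
44/87 > 1/33, so Dorn binds and δ* = 44/87.

44/87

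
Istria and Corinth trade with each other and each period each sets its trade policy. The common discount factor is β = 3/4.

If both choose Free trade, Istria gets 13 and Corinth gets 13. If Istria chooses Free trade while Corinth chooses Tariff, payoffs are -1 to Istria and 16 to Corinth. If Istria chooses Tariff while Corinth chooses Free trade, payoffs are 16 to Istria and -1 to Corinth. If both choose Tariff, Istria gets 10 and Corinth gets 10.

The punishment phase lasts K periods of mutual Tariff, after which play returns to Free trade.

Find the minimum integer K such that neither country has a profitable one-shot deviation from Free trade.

Need Σ_{k=1}^{K} β^k ≥ (16−13)/(13−10) = 1.0000 at β = 3/4.
At K = 1 the sum is 0.7500 < 1.0000; at K = 2 it is 1.3125 ≥ 1.0000.
So the minimum punishment length is K = 2.

2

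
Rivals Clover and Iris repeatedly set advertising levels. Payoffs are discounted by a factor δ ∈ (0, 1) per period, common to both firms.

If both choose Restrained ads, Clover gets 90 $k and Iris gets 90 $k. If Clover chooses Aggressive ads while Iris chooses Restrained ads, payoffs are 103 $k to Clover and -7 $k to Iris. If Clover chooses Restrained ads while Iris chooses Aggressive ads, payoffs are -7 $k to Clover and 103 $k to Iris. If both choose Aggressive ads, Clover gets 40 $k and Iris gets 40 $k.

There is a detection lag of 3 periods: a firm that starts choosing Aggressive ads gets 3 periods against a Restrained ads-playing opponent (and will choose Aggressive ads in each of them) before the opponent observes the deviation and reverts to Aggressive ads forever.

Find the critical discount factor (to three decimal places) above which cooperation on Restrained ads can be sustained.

Deviating for the 3 undetected periods gains 103−90 = 13 per period over cooperation, then loses 90−40 = 50 per period forever once punishment starts.
Gain: 13(1 + δ + … + δ^2); loss: 50·δ^3/(1−δ).
No profitable deviation ⇔ 13(1−δ^3) ≤ 50·δ^3, i.e. δ^3 ≥ 13/(13+50) = 13/63.
Hence δ ≥ (13/63)^(1/3) ≈ 0.591.

0.591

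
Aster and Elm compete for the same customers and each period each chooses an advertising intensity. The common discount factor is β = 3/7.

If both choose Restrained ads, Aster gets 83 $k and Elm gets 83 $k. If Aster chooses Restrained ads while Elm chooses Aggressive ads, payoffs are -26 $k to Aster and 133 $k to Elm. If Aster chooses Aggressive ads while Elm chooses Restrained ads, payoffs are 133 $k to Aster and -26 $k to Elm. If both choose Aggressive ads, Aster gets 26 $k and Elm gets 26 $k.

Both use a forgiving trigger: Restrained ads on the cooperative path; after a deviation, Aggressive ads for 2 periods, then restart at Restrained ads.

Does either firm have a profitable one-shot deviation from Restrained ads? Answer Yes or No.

A one-shot deviation gives 133 now, then 26 for 2 periods, then back to 83.
Gain from deviating: (133−83) today; loss: (83−26) in each of the next 2 periods.
No-deviation condition: (83−26)(β+…+β^2) ≥ 133−83, i.e. β+…+β^2 ≥ 50/57.
At β = 3/7: β+…+β^2 = 0.6122 < 0.8772.
So cooperation is not sustainable.

Yes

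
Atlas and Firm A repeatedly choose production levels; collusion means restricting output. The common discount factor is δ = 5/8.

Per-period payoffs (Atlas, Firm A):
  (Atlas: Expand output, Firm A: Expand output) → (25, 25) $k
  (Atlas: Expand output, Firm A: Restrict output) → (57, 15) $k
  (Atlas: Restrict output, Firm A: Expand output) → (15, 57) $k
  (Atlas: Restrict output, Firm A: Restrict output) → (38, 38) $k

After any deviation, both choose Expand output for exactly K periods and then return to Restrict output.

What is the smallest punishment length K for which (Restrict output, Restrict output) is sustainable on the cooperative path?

No profitable deviation requires (38−25)(δ+…+δ^K) ≥ 57−38, i.e. δ+…+δ^K ≥ 19/13 ≈ 1.4615.
With δ = 5/8, the partial sums are K=1: 0.6250, K=2: 1.0156, K=3: 1.2598, K=4: 1.4124, K=5: 1.5077.
K = 5 is the first length at which the sum reaches 1.4615.

5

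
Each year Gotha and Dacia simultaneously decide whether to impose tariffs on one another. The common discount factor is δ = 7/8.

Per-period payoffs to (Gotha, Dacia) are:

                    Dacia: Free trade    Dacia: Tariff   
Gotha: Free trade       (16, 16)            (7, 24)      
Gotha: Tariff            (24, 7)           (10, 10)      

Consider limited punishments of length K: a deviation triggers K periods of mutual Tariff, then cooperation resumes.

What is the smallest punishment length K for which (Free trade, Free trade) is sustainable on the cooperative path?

No profitable deviation requires (16−10)(δ+…+δ^K) ≥ 24−16, i.e. δ+…+δ^K ≥ 4/3 ≈ 1.3333.
With δ = 7/8, the partial sums are K=1: 0.8750, K=2: 1.6406.
K = 2 is the first length at which the sum reaches 1.3333.

2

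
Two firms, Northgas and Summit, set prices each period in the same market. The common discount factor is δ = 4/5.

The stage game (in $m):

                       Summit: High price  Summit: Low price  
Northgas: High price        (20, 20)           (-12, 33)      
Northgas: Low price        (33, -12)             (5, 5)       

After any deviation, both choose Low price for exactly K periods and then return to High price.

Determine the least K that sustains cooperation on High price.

2

Need Σ_{k=1}^{K} δ^k ≥ (33−20)/(20−5) = 0.8667 at δ = 4/5.
At K = 1 the sum is 0.8000 < 0.8667; at K = 2 it is 1.4400 ≥ 0.8667.
So the minimum punishment length is K = 2.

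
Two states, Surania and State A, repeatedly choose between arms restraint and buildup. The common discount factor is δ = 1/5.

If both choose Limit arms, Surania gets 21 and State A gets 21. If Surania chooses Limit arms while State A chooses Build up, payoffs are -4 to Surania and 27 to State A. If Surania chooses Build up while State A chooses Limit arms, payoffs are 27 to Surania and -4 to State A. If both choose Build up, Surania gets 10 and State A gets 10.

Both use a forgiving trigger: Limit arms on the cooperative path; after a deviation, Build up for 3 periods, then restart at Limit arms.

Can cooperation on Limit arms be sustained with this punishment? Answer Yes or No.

Comparing payoff streams over the 4 periods until play realigns: cooperate → 21(1+δ+…+δ^3); deviate → 27 + 10(δ+…+δ^3).
Cooperation is sustained iff (21−10)(δ+…+δ^3) ≥ 27−21.
δ+…+δ^3 = 1/5·(1−(1/5)^3)/(1−1/5) = 0.2480, and (27−21)/(21−10) = 0.5455.
0.2480 < 0.5455, so cooperation is not sustainable.

No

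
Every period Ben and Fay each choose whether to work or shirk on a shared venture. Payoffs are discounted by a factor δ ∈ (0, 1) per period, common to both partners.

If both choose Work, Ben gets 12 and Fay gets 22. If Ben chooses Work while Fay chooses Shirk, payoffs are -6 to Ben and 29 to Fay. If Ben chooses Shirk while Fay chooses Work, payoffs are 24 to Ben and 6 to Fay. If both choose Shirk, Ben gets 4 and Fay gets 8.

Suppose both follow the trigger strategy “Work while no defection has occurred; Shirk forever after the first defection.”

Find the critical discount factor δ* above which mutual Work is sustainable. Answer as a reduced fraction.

3/5

Ben: cooperation gives 12 each period; deviation gives 24 once then 4 forever.
  12/(1−δ) ≥ 24 + 4δ/(1−δ) ⇒ δ ≥ 12/20 = 3/5.
Fay: cooperation gives 22 each period; deviation gives 29 once then 8 forever.
  δ ≥ 7/21 = 1/3.
Both must hold, so the binding constraint is Ben's: δ ≥ 3/5.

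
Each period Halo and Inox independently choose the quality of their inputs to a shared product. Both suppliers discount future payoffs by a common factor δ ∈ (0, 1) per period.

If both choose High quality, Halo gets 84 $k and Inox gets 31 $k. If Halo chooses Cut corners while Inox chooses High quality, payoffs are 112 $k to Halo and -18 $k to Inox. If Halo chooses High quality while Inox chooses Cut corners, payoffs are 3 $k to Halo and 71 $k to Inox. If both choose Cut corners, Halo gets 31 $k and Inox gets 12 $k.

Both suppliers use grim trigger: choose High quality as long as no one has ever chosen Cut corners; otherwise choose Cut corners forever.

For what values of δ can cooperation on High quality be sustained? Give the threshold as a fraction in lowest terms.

Halo: cooperation gives 84 each period; deviation gives 112 once then 31 forever.
  84/(1−δ) ≥ 112 + 31δ/(1−δ) ⇒ δ ≥ 28/81.
Inox: cooperation gives 31 each period; deviation gives 71 once then 12 forever.
  δ ≥ 40/59.
Both must hold, so the binding constraint is Inox's: δ ≥ 40/59.

40/59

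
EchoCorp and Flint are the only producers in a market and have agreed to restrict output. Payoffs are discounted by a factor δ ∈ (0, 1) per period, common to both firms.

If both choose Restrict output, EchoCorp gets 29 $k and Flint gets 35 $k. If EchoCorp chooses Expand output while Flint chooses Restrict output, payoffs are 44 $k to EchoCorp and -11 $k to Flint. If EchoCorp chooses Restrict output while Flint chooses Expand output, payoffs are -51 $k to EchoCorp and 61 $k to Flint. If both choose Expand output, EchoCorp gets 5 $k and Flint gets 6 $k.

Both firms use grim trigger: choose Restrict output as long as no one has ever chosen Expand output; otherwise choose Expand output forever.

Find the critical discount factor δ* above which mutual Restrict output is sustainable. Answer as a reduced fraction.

EchoCorp: cooperation gives 29 each period; deviation gives 44 once then 5 forever.
  29/(1−δ) ≥ 44 + 5δ/(1−δ) ⇒ δ ≥ 15/39 = 5/13.
Flint: cooperation gives 35 each period; deviation gives 61 once then 6 forever.
  δ ≥ 26/55.
Both must hold, so the binding constraint is Flint's: δ ≥ 26/55.

26/55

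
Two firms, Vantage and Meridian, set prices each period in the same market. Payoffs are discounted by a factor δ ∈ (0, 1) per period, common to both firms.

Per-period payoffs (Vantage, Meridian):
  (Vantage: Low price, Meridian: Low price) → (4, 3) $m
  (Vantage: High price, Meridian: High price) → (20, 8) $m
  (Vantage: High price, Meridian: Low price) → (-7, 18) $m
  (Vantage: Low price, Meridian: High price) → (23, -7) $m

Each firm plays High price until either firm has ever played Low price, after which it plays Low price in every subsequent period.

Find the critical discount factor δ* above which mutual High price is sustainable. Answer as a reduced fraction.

For Vantage: deviation gain 23−20 = 3, per-period punishment loss 20−4 = 16. IC gives δ ≥ 3/19.
For Meridian: gain 10, loss 5 per period, so δ ≥ 10/15 = 2/3.
The tighter constraint is Meridian's, so cooperation needs δ ≥ 2/3.

2/3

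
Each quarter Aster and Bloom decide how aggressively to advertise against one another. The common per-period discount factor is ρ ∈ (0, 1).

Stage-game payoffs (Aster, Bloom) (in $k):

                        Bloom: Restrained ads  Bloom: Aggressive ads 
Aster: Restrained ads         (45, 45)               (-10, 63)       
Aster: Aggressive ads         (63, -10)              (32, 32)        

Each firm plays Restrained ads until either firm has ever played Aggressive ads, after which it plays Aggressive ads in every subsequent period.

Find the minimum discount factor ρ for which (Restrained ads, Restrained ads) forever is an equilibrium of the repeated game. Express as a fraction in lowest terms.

18/31

45/(1−ρ) ≥ 63 + 32ρ/(1−ρ)
45 ≥ 63 − 31ρ
ρ ≥ 18/31.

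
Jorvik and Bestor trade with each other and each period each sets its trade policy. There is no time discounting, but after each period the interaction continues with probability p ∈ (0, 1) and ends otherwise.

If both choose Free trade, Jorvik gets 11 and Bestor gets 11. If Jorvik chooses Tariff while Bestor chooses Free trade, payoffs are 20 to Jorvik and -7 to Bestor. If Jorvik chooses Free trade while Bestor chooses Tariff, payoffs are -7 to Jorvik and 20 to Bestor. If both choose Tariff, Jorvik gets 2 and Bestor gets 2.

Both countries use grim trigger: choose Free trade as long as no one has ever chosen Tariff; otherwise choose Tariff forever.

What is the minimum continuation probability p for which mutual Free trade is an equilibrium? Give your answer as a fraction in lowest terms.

1/2

With no time discounting, the continuation probability p plays the role of the discount factor.
Grim-trigger IC: 11/(1−p) ≥ 20 + 2p/(1−p) ⇒ p ≥ (20−11)/(20−2) = 1/2.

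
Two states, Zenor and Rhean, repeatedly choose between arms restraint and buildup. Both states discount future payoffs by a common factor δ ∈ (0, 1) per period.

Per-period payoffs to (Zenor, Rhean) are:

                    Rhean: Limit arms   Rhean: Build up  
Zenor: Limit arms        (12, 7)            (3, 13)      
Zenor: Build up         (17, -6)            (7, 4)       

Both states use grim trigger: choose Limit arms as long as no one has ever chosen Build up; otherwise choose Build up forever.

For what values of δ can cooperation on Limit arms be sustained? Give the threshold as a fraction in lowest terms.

2/3

Zenor's threshold: (17−12)/(17−7) = 1/2.
Rhean's threshold: (13−7)/(13−4) = 2/3.
1/2 < 2/3, so Rhean binds and δ* = 2/3.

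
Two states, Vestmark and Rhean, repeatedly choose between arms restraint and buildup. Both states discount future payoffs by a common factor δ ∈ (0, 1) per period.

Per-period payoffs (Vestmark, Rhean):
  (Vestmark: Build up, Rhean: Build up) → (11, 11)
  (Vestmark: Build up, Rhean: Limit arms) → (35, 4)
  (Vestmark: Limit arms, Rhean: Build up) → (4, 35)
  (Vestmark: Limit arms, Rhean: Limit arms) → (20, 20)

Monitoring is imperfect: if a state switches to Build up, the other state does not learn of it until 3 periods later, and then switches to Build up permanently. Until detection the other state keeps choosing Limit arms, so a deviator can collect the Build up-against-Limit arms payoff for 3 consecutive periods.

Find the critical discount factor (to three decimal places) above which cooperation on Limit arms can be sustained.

0.855

The best deviation is to choose Build up for all 3 undetected periods, earning 35 each, then 11 forever once detected.
Deviation value: 35(1−δ^3)/(1−δ) + 11δ^3/(1−δ); cooperation value: 20/(1−δ).
IC: 20 ≥ 35(1−δ^3) + 11δ^3 = 35 − 24δ^3.
So δ^3 ≥ 15/24 = 5/8, giving δ ≥ (5/8)^(1/3) ≈ 0.855.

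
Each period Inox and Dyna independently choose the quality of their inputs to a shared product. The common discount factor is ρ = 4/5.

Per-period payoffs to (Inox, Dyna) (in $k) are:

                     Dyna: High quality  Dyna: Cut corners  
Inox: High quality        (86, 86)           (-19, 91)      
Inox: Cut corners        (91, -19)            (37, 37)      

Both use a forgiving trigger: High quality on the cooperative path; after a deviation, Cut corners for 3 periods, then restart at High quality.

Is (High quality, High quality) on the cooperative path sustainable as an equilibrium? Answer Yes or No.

Comparing payoff streams over the 4 periods until play realigns: cooperate → 86(1+ρ+…+ρ^3); deviate → 91 + 37(ρ+…+ρ^3).
Cooperation is sustained iff (86−37)(ρ+…+ρ^3) ≥ 91−86.
ρ+…+ρ^3 = 4/5·(1−(4/5)^3)/(1−4/5) = 1.9520, and (91−86)/(86−37) = 0.1020.
1.9520 ≥ 0.1020, so cooperation is sustainable.

Yes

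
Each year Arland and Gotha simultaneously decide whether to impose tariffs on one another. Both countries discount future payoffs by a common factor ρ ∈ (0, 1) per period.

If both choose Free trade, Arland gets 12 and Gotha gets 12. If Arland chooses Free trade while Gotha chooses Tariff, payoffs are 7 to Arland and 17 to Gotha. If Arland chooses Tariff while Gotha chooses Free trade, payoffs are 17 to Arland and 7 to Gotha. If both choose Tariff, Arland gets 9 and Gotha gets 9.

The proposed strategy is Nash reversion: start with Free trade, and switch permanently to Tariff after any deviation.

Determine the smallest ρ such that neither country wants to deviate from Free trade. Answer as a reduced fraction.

5/8

Under grim trigger the critical discount factor is (T−C)/(T−P) with T = 17, C = 12, P = 9.
ρ* = (17−12)/(17−9) = 5/8.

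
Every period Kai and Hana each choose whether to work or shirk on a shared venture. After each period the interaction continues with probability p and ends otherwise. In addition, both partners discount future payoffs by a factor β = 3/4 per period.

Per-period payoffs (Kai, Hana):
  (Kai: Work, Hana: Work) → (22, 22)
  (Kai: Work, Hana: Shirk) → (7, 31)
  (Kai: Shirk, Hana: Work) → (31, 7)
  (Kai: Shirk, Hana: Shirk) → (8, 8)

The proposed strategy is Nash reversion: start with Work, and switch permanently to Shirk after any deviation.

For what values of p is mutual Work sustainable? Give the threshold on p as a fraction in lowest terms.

Expected continuation weight on next period's payoff is β·p = 3/4·p, which plays the role of the discount factor.
Cooperation requires 3/4·p ≥ (31−22)/(31−8) = 9/23, hence p ≥ 12/23.

12/23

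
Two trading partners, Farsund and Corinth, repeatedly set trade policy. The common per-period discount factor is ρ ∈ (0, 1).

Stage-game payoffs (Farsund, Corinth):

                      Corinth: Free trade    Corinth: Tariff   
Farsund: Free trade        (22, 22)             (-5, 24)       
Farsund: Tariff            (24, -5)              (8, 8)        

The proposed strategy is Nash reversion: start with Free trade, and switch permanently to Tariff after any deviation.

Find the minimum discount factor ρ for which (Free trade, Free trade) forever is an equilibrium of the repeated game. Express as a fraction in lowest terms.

Cooperation forever yields 22 each period: 22/(1−ρ).
Deviating yields 24 once, then 8 forever: 24 + 8ρ/(1−ρ).
No profitable deviation requires 22/(1−ρ) ≥ 24 + 8ρ/(1−ρ).
Multiplying by (1−ρ): 22 ≥ 24(1−ρ) + 8ρ = 24 − 16ρ.
So 16ρ ≥ 2, i.e. ρ ≥ 2/16 = 1/8.

1/8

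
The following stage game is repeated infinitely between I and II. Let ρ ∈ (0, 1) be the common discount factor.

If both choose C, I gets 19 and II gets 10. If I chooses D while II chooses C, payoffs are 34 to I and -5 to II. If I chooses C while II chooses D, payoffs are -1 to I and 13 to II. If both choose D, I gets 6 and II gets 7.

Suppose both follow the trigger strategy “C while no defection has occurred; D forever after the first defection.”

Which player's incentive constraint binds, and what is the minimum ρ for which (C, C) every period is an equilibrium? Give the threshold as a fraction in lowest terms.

I; ρ ≥ 15/28

For I: deviation gain 34−19 = 15, per-period punishment loss 19−6 = 13. IC gives ρ ≥ 15/28.
For II: gain 3, loss 3 per period, so ρ ≥ 3/6 = 1/2.
The tighter constraint is I's, so cooperation needs ρ ≥ 15/28.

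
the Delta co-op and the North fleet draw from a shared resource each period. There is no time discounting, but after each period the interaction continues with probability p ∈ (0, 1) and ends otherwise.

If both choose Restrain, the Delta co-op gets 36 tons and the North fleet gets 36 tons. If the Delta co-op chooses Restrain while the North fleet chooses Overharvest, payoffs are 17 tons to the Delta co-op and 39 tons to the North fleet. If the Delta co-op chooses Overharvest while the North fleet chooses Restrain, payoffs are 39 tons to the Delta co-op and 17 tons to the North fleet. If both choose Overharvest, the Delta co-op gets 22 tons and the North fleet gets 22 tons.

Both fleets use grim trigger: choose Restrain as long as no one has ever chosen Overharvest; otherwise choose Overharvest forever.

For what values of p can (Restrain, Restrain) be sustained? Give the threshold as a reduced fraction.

3/17

Expected cooperation value is 36 + p·36 + p²·36 + … = 36/(1−p); deviation gives 39 + p·22/(1−p).
36 ≥ 39(1−p) + 22p ⇒ 17p ≥ 3 ⇒ p ≥ 3/17.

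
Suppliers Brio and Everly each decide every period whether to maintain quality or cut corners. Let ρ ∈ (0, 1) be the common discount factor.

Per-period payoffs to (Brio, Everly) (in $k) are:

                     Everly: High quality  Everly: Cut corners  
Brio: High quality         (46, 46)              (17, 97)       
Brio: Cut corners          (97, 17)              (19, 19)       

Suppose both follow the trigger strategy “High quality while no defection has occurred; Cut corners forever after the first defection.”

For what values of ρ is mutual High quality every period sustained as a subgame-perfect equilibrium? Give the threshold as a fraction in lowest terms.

One-period gain from deviating is 97 − 46 = 51. The loss is 46 − 19 = 27 in every subsequent period, with present value 27·ρ/(1−ρ).
Deviation is unprofitable when 27·ρ/(1−ρ) ≥ 51, i.e. ρ/(1−ρ) ≥ 17/9.
Equivalently ρ ≥ 51/(51+27) = 17/26.

17/26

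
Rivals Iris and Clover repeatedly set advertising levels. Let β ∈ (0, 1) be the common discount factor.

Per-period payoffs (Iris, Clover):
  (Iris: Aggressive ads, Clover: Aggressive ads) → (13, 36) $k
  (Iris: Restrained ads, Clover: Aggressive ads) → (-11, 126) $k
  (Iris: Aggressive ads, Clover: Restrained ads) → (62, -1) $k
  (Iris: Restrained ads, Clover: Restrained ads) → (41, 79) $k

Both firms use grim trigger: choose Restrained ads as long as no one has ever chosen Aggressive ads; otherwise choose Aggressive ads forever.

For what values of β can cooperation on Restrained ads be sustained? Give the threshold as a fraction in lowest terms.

47/90

Iris's threshold: (62−41)/(62−13) = 3/7.
Clover's threshold: (126−79)/(126−36) = 47/90.
3/7 < 47/90, so Clover binds and β* = 47/90.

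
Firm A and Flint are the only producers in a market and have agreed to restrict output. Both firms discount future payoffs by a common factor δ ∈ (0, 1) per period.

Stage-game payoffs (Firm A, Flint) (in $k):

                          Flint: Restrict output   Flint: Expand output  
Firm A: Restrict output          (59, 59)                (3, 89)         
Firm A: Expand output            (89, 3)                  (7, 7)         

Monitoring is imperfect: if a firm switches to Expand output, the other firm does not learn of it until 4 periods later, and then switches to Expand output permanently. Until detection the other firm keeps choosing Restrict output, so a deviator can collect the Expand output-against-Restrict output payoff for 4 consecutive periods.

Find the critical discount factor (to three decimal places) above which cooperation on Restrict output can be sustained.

0.778

Deviating for the 4 undetected periods gains 89−59 = 30 per period over cooperation, then loses 59−7 = 52 per period forever once punishment starts.
Gain: 30(1 + δ + … + δ^3); loss: 52·δ^4/(1−δ).
No profitable deviation ⇔ 30(1−δ^4) ≤ 52·δ^4, i.e. δ^4 ≥ 30/(30+52) = 15/41.
Hence δ ≥ (15/41)^(1/4) ≈ 0.778.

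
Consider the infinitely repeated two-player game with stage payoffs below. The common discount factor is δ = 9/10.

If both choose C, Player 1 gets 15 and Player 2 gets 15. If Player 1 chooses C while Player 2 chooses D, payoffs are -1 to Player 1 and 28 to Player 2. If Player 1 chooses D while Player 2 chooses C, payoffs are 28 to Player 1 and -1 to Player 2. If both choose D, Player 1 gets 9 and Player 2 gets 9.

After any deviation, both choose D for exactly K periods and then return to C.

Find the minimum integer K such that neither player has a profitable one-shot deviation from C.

3

IC: δ(1−δ^K)/(1−δ) ≥ (28−15)/(15−9) = 13/6.
With δ = 9/10: need 1 − δ^K ≥ 13/6·(1−9/10)/(9/10), i.e. δ^K ≤ 0.7593.
Since (9/10)^2 = 0.8100 and (9/10)^3 = 0.7290, the smallest such K is 3.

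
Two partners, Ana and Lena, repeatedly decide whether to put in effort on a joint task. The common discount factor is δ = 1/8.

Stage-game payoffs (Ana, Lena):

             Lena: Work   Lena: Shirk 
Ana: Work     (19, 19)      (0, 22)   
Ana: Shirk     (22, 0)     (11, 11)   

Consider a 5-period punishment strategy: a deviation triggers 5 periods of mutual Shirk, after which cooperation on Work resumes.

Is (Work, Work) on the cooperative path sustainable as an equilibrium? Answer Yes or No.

A one-shot deviation gives 22 now, then 11 for 5 periods, then back to 19.
Gain from deviating: (22−19) today; loss: (19−11) in each of the next 5 periods.
No-deviation condition: (19−11)(δ+…+δ^5) ≥ 22−19, i.e. δ+…+δ^5 ≥ 3/8.
At δ = 1/8: δ+…+δ^5 = 0.1429 < 0.3750.
So cooperation is not sustainable.

No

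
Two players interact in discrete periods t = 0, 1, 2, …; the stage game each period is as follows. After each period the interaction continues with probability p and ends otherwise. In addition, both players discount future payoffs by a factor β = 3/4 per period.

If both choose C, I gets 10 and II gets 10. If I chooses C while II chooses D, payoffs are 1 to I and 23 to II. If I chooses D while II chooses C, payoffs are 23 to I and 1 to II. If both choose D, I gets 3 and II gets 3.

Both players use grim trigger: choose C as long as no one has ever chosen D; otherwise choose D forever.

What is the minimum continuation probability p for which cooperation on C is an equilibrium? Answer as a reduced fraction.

With continuation probability p and discount β, the effective per-period discount factor is βp.
Grim-trigger IC: βp ≥ (23−10)/(23−3) = 13/20.
So p ≥ (13/20)/(3/4) = 13/15.

13/15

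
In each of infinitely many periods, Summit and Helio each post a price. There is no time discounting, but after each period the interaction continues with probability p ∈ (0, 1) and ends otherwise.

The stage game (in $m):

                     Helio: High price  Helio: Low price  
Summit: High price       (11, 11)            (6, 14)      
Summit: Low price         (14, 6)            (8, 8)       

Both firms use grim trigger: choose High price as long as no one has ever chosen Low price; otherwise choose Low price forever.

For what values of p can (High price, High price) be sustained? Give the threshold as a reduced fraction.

1/2

With no time discounting, the continuation probability p plays the role of the discount factor.
Grim-trigger IC: 11/(1−p) ≥ 14 + 8p/(1−p) ⇒ p ≥ (14−11)/(14−8) = 1/2.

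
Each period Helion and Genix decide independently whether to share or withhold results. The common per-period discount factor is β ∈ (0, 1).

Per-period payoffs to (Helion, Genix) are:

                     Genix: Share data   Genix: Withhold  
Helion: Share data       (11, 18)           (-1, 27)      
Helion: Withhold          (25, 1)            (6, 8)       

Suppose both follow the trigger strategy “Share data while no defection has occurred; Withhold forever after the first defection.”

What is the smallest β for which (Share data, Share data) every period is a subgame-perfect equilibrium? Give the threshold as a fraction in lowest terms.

14/19

For Helion: deviation gain 25−11 = 14, per-period punishment loss 11−6 = 5. IC gives β ≥ 14/19.
For Genix: gain 9, loss 10 per period, so β ≥ 9/19.
The tighter constraint is Helion's, so cooperation needs β ≥ 14/19.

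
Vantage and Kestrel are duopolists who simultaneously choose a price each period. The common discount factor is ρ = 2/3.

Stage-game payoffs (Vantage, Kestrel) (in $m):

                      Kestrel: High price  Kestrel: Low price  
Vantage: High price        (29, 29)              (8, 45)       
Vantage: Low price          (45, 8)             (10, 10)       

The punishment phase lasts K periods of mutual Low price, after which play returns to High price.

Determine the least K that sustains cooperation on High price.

2

No profitable deviation requires (29−10)(ρ+…+ρ^K) ≥ 45−29, i.e. ρ+…+ρ^K ≥ 16/19 ≈ 0.8421.
With ρ = 2/3, the partial sums are K=1: 0.6667, K=2: 1.1111.
K = 2 is the first length at which the sum reaches 0.8421.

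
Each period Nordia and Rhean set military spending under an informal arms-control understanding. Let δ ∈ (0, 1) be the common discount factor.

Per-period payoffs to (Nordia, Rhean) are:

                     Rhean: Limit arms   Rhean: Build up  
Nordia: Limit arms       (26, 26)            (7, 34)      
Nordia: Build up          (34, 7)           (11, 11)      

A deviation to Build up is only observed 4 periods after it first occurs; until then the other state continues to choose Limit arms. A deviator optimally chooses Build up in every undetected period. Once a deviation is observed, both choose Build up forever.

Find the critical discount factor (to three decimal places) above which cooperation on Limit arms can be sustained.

0.768

A deviator earns 34 for 4 periods, then 11 forever; cooperating earns 26 forever. Multiplying the IC by (1−δ):
26 ≥ 34(1−δ^4) + 11δ^4, so 23·δ^4 ≥ 8 and δ^4 ≥ 8/23.
δ ≥ (8/23)^(1/4) ≈ 0.768.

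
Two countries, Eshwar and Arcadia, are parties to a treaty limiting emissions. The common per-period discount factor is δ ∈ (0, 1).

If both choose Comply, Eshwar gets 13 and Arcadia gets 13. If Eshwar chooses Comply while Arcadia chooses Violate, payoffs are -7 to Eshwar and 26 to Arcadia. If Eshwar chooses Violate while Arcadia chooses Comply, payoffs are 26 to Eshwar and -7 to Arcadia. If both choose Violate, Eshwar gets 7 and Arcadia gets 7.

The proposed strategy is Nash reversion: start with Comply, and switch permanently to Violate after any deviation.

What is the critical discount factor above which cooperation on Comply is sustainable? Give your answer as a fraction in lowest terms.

13/19

Under grim trigger the critical discount factor is (T−C)/(T−P) with T = 26, C = 13, P = 7.
δ* = (26−13)/(26−7) = 13/19.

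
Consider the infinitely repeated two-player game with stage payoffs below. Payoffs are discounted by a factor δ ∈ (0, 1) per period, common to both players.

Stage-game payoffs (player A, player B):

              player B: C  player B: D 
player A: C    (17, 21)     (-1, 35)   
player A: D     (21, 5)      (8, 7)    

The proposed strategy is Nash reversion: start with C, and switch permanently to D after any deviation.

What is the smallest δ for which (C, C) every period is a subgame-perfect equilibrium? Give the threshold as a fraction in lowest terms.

1/2

For player A: deviation gain 21−17 = 4, per-period punishment loss 17−8 = 9. IC gives δ ≥ 4/13.
For player B: gain 14, loss 14 per period, so δ ≥ 14/28 = 1/2.
The tighter constraint is player B's, so cooperation needs δ ≥ 1/2.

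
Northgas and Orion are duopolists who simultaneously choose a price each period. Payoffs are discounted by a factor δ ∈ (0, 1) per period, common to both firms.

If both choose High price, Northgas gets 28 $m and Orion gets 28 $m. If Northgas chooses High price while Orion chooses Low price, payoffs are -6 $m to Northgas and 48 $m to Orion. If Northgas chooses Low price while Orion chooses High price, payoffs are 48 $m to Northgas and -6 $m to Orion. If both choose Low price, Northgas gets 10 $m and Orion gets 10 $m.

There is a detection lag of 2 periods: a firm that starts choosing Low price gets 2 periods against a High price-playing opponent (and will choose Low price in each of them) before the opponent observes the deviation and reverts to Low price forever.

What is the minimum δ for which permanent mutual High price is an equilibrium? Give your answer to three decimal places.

0.725

Deviating for the 2 undetected periods gains 48−28 = 20 per period over cooperation, then loses 28−10 = 18 per period forever once punishment starts.
Gain: 20(1 + δ + … + δ^1); loss: 18·δ^2/(1−δ).
No profitable deviation ⇔ 20(1−δ^2) ≤ 18·δ^2, i.e. δ^2 ≥ 20/(20+18) = 10/19.
Hence δ ≥ (10/19)^(1/2) ≈ 0.725.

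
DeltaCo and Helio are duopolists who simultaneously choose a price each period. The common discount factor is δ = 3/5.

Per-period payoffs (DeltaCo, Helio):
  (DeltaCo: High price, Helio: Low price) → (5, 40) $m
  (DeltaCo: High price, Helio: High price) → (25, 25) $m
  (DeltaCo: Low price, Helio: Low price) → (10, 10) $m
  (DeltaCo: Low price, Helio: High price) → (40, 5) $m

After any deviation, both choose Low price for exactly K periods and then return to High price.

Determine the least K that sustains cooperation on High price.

Need Σ_{k=1}^{K} δ^k ≥ (40−25)/(25−10) = 1.0000 at δ = 3/5.
At K = 2 the sum is 0.9600 < 1.0000; at K = 3 it is 1.1760 ≥ 1.0000.
So the minimum punishment length is K = 3.

3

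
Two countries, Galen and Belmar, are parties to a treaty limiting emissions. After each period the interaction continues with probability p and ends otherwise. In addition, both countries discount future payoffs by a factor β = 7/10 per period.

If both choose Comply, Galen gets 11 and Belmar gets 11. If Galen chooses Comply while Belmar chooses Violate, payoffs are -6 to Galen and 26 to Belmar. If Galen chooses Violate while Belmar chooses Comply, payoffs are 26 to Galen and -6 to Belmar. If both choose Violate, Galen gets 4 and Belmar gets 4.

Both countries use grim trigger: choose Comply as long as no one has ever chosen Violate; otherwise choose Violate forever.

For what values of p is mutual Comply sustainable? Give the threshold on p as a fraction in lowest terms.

75/77

With continuation probability p and discount β, the effective per-period discount factor is βp.
Grim-trigger IC: βp ≥ (26−11)/(26−4) = 15/22.
So p ≥ (15/22)/(7/10) = 75/77.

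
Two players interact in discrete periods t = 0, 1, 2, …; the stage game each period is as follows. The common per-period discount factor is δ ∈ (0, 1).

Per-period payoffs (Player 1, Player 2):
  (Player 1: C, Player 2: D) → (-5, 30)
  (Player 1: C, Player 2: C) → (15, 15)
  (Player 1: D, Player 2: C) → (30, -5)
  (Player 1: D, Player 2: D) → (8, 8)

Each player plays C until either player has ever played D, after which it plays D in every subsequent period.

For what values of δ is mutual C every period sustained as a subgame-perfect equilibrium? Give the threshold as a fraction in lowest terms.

15/22

15/(1−δ) ≥ 30 + 8δ/(1−δ)
15 ≥ 30 − 22δ
δ ≥ 15/22.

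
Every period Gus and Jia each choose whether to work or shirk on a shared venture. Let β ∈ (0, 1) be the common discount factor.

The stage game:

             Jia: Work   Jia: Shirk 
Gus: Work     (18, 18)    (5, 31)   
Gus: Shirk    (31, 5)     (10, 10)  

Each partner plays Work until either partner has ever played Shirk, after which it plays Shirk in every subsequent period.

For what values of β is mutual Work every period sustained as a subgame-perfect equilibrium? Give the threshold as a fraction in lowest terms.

13/21

Cooperation forever yields 18 each period: 18/(1−β).
Deviating yields 31 once, then 10 forever: 31 + 10β/(1−β).
No profitable deviation requires 18/(1−β) ≥ 31 + 10β/(1−β).
Multiplying by (1−β): 18 ≥ 31(1−β) + 10β = 31 − 21β.
So 21β ≥ 13, i.e. β ≥ 13/21.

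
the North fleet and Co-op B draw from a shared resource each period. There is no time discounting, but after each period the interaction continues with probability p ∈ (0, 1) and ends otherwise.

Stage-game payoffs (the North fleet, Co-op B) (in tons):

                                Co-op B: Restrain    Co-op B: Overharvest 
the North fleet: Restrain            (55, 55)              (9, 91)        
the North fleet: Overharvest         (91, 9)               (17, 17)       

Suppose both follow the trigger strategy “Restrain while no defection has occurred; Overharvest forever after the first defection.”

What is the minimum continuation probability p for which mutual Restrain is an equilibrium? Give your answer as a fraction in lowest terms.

With no time discounting, the continuation probability p plays the role of the discount factor.
Grim-trigger IC: 55/(1−p) ≥ 91 + 17p/(1−p) ⇒ p ≥ (91−55)/(91−17) = 18/37.

18/37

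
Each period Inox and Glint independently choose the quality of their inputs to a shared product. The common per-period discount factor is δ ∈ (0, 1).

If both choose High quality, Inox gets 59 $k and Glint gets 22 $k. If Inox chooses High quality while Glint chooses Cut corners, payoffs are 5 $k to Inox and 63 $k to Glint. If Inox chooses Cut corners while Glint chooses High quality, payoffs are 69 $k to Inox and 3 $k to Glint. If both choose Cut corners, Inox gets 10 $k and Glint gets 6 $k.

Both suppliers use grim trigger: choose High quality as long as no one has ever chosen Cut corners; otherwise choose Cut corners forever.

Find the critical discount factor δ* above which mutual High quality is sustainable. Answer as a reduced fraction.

Inox's threshold: (69−59)/(69−10) = 10/59.
Glint's threshold: (63−22)/(63−6) = 41/57.
10/59 < 41/57, so Glint binds and δ* = 41/57.

41/57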